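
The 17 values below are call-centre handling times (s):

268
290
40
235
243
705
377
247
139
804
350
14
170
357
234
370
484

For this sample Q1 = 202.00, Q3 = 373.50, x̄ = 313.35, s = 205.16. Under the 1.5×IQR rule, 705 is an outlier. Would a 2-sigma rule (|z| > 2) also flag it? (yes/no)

no

z = (705 − 313.35) / 205.16 = 1.91.
|z| = 1.91 ≤ 2.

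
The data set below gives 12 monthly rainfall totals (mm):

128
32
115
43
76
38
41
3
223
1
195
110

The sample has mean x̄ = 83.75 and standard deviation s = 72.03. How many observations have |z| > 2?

0

Cutoffs: x̄ ± 2s = [-60.31, 227.81].
Every value lies within the cutoffs.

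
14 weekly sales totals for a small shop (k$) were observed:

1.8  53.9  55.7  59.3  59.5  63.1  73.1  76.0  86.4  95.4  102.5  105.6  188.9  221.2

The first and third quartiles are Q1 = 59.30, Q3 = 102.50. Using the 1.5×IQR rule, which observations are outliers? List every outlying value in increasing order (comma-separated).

188.9, 221.2

IQR = Q3 − Q1 = 102.50 − 59.30 = 43.20.
Lower fence = Q1 − 1.5·IQR = 59.30 − 64.80 = -5.50.
Upper fence = Q3 + 1.5·IQR = 102.50 + 64.80 = 167.30.
188.9 > 167.30 → outlier.
221.2 > 167.30 → outlier.
All remaining values lie within [-5.50, 167.30].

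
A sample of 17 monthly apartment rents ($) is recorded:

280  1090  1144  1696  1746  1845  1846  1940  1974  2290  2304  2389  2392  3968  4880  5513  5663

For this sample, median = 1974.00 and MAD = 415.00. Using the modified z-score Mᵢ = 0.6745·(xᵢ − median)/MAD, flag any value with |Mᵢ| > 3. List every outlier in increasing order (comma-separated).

3968, 4880, 5513, 5663

|Mᵢ| > 3 ⇔ |xᵢ − 1974.00| > 3·415.00/0.6745 = 1845.81.
So outliers lie outside [128.19, 3819.81].
3968: M = 3.24 → outlier.
4880: M = 4.72 → outlier.
5513: M = 5.75 → outlier.
5663: M = 6.00 → outlier.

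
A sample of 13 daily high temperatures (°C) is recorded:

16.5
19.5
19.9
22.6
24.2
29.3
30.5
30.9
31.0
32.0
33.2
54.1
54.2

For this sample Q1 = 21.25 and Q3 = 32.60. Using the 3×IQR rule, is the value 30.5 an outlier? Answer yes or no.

IQR = Q3 − Q1 = 32.60 − 21.25 = 11.35.
Lower fence = Q1 − 3·IQR = 21.25 − 34.05 = -12.80.
Upper fence = Q3 + 3·IQR = 32.60 + 34.05 = 66.65.
30.5 lies within [-12.80, 66.65].

no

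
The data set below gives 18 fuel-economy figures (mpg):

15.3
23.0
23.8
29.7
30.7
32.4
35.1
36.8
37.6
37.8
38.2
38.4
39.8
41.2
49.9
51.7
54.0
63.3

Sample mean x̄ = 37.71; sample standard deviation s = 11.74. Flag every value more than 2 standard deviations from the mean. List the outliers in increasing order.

63.3

Cutoffs at x̄ ± 2s: 37.71 ± 2·11.74 = [14.23, 61.19].
63.3: z = 2.18, |z| > 2 → outlier.
Every other value lies within [14.23, 61.19].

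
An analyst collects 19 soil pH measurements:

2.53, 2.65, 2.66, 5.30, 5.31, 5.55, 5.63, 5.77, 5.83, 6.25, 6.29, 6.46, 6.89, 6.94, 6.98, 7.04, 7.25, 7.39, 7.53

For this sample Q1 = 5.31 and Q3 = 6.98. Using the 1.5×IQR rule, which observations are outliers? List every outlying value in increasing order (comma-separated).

IQR = Q3 − Q1 = 6.98 − 5.31 = 1.67.
Lower fence = Q1 − 1.5·IQR = 5.31 − 2.505 = 2.805.
Upper fence = Q3 + 1.5·IQR = 6.98 + 2.505 = 9.485.
2.53 < 2.805 → outlier.
2.65 < 2.805 → outlier.
2.66 < 2.805 → outlier.
All remaining values lie within [2.805, 9.485].

2.53, 2.65, 2.66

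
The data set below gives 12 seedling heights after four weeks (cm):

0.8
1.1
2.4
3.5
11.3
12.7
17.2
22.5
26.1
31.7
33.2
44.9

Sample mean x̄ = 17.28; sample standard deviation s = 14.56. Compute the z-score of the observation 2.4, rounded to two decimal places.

z = (2.4 − 17.28) / 14.56 = -1.02.

-1.02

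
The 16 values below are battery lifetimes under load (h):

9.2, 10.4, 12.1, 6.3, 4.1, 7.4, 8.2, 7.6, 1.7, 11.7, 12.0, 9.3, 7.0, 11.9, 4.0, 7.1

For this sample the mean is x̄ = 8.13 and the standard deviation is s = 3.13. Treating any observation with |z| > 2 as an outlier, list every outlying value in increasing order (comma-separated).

Cutoffs at x̄ ± 2s: 8.13 ± 2·3.13 = [1.87, 14.39].
1.7: z = -2.05, |z| > 2 → outlier.
Every other value lies within [1.87, 14.39].

1.7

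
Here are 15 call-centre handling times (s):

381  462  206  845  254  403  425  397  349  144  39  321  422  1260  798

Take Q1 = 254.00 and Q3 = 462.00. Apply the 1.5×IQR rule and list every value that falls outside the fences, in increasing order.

798, 845, 1260

IQR = Q3 − Q1 = 462.00 − 254.00 = 208.00.
Lower fence = Q1 − 1.5·IQR = 254.00 − 312.00 = -58.00.
Upper fence = Q3 + 1.5·IQR = 462.00 + 312.00 = 774.00.
798 > 774.00 → outlier.
845 > 774.00 → outlier.
1260 > 774.00 → outlier.
All remaining values lie within [-58.00, 774.00].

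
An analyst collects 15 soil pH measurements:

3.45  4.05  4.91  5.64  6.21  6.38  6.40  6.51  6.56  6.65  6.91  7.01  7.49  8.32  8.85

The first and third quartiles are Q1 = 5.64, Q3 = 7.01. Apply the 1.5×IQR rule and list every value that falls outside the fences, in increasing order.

3.45

IQR = Q3 − Q1 = 7.01 − 5.64 = 1.37.
Lower fence = Q1 − 1.5·IQR = 5.64 − 2.055 = 3.585.
Upper fence = Q3 + 1.5·IQR = 7.01 + 2.055 = 9.065.
3.45 < 3.585 → outlier.
All remaining values lie within [3.585, 9.065].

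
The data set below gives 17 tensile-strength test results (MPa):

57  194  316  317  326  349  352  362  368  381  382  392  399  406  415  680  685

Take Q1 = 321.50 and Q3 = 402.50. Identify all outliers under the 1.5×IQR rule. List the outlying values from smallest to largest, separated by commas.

57, 194, 680, 685

IQR = Q3 − Q1 = 402.50 − 321.50 = 81.00.
Lower fence = Q1 − 1.5·IQR = 321.50 − 121.50 = 200.00.
Upper fence = Q3 + 1.5·IQR = 402.50 + 121.50 = 524.00.
57 < 200.00 → outlier.
194 < 200.00 → outlier.
680 > 524.00 → outlier.
685 > 524.00 → outlier.
All remaining values lie within [200.00, 524.00].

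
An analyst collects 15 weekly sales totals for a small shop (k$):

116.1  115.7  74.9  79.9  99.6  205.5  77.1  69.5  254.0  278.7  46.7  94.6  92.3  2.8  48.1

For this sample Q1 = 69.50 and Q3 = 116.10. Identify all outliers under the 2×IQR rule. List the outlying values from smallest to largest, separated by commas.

IQR = Q3 − Q1 = 116.10 − 69.50 = 46.60.
Lower fence = Q1 − 2·IQR = 69.50 − 93.20 = -23.70.
Upper fence = Q3 + 2·IQR = 116.10 + 93.20 = 209.30.
254.0 > 209.30 → outlier.
278.7 > 209.30 → outlier.
All remaining values lie within [-23.70, 209.30].

254.0, 278.7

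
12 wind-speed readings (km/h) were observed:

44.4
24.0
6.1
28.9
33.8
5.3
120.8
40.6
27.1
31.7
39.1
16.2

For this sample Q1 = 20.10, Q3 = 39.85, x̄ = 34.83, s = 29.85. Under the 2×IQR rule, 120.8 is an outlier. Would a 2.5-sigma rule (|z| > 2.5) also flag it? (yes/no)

z = (120.8 − 34.83) / 29.85 = 2.88.
|z| = 2.88 > 2.5.

yes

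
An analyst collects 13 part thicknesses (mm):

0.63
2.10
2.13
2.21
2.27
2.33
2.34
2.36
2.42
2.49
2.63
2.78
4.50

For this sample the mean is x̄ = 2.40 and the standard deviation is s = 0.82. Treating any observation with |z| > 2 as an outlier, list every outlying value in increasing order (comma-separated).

0.63, 4.50

Cutoffs at x̄ ± 2s: 2.40 ± 2·0.82 = [0.76, 4.04].
0.63: z = -2.16, |z| > 2 → outlier.
4.50: z = 2.56, |z| > 2 → outlier.
Every other value lies within [0.76, 4.04].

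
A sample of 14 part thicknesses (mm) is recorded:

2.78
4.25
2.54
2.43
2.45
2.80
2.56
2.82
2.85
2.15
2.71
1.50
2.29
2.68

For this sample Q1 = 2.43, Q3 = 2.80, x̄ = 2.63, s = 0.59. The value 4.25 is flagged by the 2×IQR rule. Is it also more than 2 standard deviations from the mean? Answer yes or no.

z = (4.25 − 2.63) / 0.59 = 2.75.
|z| = 2.75 > 2.

yes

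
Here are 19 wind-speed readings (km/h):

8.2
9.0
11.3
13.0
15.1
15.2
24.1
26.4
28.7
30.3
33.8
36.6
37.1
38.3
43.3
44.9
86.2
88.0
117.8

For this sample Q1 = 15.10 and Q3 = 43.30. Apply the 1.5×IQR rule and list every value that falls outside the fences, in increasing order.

IQR = Q3 − Q1 = 43.30 − 15.10 = 28.20.
Lower fence = Q1 − 1.5·IQR = 15.10 − 42.30 = -27.20.
Upper fence = Q3 + 1.5·IQR = 43.30 + 42.30 = 85.60.
86.2 > 85.60 → outlier.
88.0 > 85.60 → outlier.
117.8 > 85.60 → outlier.
All remaining values lie within [-27.20, 85.60].

86.2, 88.0, 117.8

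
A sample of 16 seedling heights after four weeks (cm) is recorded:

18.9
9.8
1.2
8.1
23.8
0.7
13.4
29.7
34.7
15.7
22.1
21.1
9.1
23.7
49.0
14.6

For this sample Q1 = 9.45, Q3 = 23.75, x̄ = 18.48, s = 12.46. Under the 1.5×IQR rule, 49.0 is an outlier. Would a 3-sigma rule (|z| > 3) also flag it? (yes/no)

z = (49.0 − 18.48) / 12.46 = 2.45.
|z| = 2.45 ≤ 3.

no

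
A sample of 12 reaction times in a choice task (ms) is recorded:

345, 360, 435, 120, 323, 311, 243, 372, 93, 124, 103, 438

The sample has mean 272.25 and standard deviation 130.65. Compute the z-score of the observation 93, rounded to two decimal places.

-1.37

z = (93 − 272.25) / 130.65 = -1.37.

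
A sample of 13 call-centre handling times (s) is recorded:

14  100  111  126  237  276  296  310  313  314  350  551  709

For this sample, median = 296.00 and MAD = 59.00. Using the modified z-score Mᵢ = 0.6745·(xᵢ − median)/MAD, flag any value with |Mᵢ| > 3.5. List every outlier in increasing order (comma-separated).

709

|Mᵢ| > 3.5 ⇔ |xᵢ − 296.00| > 3.5·59.00/0.6745 = 306.15.
So outliers lie outside [-10.15, 602.15].
709: M = 4.72 → outlier.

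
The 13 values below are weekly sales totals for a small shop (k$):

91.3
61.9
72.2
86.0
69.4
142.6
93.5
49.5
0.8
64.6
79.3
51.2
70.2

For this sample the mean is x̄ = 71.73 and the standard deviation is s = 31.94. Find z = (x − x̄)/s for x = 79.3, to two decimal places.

z = (79.3 − 71.73) / 31.94 = 0.24.

0.24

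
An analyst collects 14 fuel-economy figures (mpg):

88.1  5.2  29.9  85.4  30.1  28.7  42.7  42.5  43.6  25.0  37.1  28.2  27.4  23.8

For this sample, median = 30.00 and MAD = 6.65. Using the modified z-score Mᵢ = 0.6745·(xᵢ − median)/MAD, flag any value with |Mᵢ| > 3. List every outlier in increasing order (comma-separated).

|Mᵢ| > 3 ⇔ |xᵢ − 30.00| > 3·6.65/0.6745 = 29.58.
So outliers lie outside [0.42, 59.58].
85.4: M = 5.62 → outlier.
88.1: M = 5.89 → outlier.

85.4, 88.1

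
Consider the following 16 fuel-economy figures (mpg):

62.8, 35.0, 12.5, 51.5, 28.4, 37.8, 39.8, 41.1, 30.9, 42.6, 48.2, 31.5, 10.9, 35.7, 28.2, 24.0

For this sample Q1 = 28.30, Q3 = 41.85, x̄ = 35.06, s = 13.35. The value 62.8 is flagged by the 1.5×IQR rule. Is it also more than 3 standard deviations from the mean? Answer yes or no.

z = (62.8 − 35.06) / 13.35 = 2.08.
|z| = 2.08 ≤ 3.

no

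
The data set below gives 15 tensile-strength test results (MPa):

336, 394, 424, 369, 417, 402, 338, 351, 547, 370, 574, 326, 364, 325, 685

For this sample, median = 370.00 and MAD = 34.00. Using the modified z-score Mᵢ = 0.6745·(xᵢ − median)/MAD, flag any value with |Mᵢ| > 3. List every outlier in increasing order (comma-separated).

547, 574, 685

|Mᵢ| > 3 ⇔ |xᵢ − 370.00| > 3·34.00/0.6745 = 151.22.
So outliers lie outside [218.78, 521.22].
547: M = 3.51 → outlier.
574: M = 4.05 → outlier.
685: M = 6.25 → outlier.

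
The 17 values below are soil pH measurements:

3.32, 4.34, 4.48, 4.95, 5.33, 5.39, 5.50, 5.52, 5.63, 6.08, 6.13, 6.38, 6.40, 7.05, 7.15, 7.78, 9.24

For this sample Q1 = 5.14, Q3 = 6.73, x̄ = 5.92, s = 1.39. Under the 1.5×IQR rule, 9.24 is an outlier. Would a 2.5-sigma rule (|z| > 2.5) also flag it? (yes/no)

z = (9.24 − 5.92) / 1.39 = 2.39.
|z| = 2.39 ≤ 2.5.

no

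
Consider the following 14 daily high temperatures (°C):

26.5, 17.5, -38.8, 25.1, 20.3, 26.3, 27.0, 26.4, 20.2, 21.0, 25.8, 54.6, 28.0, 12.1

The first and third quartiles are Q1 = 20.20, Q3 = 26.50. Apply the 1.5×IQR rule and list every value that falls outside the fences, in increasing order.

-38.8, 54.6

IQR = Q3 − Q1 = 26.50 − 20.20 = 6.30.
Lower fence = Q1 − 1.5·IQR = 20.20 − 9.45 = 10.75.
Upper fence = Q3 + 1.5·IQR = 26.50 + 9.45 = 35.95.
-38.8 < 10.75 → outlier.
54.6 > 35.95 → outlier.
All remaining values lie within [10.75, 35.95].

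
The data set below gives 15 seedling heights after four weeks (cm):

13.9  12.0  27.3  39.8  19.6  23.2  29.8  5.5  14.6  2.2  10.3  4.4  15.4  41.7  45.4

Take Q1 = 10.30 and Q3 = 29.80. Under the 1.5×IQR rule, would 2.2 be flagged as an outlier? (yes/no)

no

IQR = Q3 − Q1 = 29.80 − 10.30 = 19.50.
Lower fence = Q1 − 1.5·IQR = 10.30 − 29.25 = -18.95.
Upper fence = Q3 + 1.5·IQR = 29.80 + 29.25 = 59.05.
2.2 lies within [-18.95, 59.05].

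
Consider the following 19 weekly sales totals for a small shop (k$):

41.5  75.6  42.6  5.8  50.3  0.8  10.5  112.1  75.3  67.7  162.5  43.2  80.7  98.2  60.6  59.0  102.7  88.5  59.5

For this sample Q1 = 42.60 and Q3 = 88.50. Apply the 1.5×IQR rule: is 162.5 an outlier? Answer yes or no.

yes

IQR = Q3 − Q1 = 88.50 − 42.60 = 45.90.
Lower fence = Q1 − 1.5·IQR = 42.60 − 68.85 = -26.25.
Upper fence = Q3 + 1.5·IQR = 88.50 + 68.85 = 157.35.
162.5 lies above the upper fence.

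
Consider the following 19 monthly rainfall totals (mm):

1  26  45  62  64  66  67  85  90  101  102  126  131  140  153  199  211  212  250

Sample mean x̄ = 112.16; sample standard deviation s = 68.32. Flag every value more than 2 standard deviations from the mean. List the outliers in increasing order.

Cutoffs at x̄ ± 2s: 112.16 ± 2·68.32 = [-24.48, 248.80].
250: z = 2.02, |z| > 2 → outlier.
Every other value lies within [-24.48, 248.80].

250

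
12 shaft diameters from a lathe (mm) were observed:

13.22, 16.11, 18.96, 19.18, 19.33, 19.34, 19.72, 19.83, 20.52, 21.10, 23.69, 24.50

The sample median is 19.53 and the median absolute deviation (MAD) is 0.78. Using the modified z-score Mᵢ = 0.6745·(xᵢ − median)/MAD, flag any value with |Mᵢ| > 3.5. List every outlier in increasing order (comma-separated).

|Mᵢ| > 3.5 ⇔ |xᵢ − 19.53| > 3.5·0.78/0.6745 = 4.05.
So outliers lie outside [15.48, 23.58].
13.22: M = -5.46 → outlier.
23.69: M = 3.60 → outlier.
24.50: M = 4.30 → outlier.

13.22, 23.69, 24.50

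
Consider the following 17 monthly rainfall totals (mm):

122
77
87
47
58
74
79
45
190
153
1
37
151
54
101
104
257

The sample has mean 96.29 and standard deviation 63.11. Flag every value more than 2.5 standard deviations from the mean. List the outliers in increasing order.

Cutoffs at x̄ ± 2.5s: 96.29 ± 2.5·63.11 = [-61.485, 254.065].
257: z = 2.55, |z| > 2.5 → outlier.
Every other value lies within [-61.485, 254.065].

257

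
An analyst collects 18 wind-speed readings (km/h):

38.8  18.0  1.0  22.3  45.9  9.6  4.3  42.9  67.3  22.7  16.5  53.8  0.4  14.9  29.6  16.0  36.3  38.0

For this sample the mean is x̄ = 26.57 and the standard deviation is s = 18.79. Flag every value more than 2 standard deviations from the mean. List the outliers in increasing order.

Cutoffs at x̄ ± 2s: 26.57 ± 2·18.79 = [-11.01, 64.15].
67.3: z = 2.17, |z| > 2 → outlier.
Every other value lies within [-11.01, 64.15].

67.3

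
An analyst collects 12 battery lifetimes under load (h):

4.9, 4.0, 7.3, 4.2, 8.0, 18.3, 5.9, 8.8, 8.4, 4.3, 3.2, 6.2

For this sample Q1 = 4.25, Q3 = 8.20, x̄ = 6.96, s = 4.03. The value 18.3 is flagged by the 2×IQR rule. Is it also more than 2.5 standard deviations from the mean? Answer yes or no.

yes

z = (18.3 − 6.96) / 4.03 = 2.81.
|z| = 2.81 > 2.5.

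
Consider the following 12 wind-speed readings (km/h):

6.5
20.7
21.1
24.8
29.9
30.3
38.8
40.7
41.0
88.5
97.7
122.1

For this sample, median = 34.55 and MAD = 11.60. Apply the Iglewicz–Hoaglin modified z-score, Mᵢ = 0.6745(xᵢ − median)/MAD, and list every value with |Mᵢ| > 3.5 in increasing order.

97.7, 122.1

|Mᵢ| > 3.5 ⇔ |xᵢ − 34.55| > 3.5·11.60/0.6745 = 60.19.
So outliers lie outside [-25.64, 94.74].
97.7: M = 3.67 → outlier.
122.1: M = 5.09 → outlier.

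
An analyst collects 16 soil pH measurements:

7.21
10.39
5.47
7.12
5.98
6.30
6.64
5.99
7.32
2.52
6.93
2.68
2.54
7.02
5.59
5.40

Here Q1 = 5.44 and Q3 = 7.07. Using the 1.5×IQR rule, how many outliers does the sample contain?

4

IQR = 1.63; fences at 5.44 − 2.445 = 2.995 and 7.07 + 2.445 = 9.515.
Outside the cutoffs: 2.52, 2.54, 2.68, 10.39.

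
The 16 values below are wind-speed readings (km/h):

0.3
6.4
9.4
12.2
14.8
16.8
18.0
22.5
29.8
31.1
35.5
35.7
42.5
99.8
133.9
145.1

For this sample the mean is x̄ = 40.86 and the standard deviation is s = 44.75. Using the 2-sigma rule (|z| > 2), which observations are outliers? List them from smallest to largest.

Cutoffs at x̄ ± 2s: 40.86 ± 2·44.75 = [-48.64, 130.36].
133.9: z = 2.08, |z| > 2 → outlier.
145.1: z = 2.33, |z| > 2 → outlier.
Every other value lies within [-48.64, 130.36].

133.9, 145.1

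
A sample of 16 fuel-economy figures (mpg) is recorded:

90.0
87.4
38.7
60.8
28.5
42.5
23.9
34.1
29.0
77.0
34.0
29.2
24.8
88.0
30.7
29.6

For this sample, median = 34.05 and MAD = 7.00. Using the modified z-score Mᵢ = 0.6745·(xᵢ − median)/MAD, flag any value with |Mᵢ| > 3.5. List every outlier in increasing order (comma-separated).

|Mᵢ| > 3.5 ⇔ |xᵢ − 34.05| > 3.5·7.00/0.6745 = 36.32.
So outliers lie outside [-2.27, 70.37].
77.0: M = 4.14 → outlier.
87.4: M = 5.14 → outlier.
88.0: M = 5.20 → outlier.
90.0: M = 5.39 → outlier.

77.0, 87.4, 88.0, 90.0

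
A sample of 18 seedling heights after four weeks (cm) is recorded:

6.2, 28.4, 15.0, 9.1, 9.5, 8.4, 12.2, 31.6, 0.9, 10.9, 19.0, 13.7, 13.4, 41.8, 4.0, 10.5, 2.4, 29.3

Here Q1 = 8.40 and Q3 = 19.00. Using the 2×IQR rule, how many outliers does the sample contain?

1

IQR = 10.60; fences at 8.40 − 21.20 = -12.80 and 19.00 + 21.20 = 40.20.
Outside the cutoffs: 41.8.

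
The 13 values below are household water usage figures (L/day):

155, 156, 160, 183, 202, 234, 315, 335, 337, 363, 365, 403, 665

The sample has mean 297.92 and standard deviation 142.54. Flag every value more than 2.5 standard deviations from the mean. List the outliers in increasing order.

Cutoffs at x̄ ± 2.5s: 297.92 ± 2.5·142.54 = [-58.43, 654.27].
665: z = 2.58, |z| > 2.5 → outlier.
Every other value lies within [-58.43, 654.27].

665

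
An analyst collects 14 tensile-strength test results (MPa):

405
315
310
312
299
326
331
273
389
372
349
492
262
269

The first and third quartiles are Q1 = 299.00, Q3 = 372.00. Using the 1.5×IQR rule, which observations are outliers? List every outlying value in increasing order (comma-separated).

IQR = Q3 − Q1 = 372.00 − 299.00 = 73.00.
Lower fence = Q1 − 1.5·IQR = 299.00 − 109.50 = 189.50.
Upper fence = Q3 + 1.5·IQR = 372.00 + 109.50 = 481.50.
492 > 481.50 → outlier.
All remaining values lie within [189.50, 481.50].

492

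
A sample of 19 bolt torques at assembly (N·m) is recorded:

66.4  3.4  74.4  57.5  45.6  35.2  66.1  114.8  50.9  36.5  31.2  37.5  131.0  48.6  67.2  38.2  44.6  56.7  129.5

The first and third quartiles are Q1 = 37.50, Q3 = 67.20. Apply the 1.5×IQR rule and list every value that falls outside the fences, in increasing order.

114.8, 129.5, 131.0

IQR = Q3 − Q1 = 67.20 − 37.50 = 29.70.
Lower fence = Q1 − 1.5·IQR = 37.50 − 44.55 = -7.05.
Upper fence = Q3 + 1.5·IQR = 67.20 + 44.55 = 111.75.
114.8 > 111.75 → outlier.
129.5 > 111.75 → outlier.
131.0 > 111.75 → outlier.
All remaining values lie within [-7.05, 111.75].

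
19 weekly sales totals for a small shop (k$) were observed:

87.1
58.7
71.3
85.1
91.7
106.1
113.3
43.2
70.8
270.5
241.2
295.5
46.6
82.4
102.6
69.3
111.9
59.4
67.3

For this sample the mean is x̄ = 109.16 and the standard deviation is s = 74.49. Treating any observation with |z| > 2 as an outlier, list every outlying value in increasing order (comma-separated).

270.5, 295.5

Cutoffs at x̄ ± 2s: 109.16 ± 2·74.49 = [-39.82, 258.14].
270.5: z = 2.17, |z| > 2 → outlier.
295.5: z = 2.50, |z| > 2 → outlier.
Every other value lies within [-39.82, 258.14].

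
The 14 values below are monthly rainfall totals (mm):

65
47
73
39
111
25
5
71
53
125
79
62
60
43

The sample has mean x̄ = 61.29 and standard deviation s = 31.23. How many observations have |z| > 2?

Cutoffs: x̄ ± 2s = [-1.17, 123.75].
Outside the cutoffs: 125.

1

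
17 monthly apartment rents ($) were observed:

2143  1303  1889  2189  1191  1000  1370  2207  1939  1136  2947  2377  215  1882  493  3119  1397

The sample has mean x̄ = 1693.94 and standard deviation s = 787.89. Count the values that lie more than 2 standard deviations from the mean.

Cutoffs: x̄ ± 2s = [118.16, 3269.72].
Every value lies within the cutoffs.

0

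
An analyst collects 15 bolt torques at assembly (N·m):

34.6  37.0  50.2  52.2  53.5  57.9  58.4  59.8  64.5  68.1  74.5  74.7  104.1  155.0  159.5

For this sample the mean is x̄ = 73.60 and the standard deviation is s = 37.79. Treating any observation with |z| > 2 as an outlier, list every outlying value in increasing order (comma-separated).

Cutoffs at x̄ ± 2s: 73.60 ± 2·37.79 = [-1.98, 149.18].
155.0: z = 2.15, |z| > 2 → outlier.
159.5: z = 2.27, |z| > 2 → outlier.
Every other value lies within [-1.98, 149.18].

155.0, 159.5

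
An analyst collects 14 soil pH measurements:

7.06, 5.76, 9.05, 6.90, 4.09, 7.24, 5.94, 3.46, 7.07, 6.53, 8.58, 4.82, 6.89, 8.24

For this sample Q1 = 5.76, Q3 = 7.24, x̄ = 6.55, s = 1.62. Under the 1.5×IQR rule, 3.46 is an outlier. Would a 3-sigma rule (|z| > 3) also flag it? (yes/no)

z = (3.46 − 6.55) / 1.62 = -1.91.
|z| = 1.91 ≤ 3.

no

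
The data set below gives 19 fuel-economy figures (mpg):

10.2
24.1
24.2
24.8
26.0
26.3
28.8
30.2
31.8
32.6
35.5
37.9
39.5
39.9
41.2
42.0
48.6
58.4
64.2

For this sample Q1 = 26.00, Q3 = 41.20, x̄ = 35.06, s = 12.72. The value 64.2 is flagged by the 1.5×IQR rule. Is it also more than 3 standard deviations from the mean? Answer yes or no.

z = (64.2 − 35.06) / 12.72 = 2.29.
|z| = 2.29 ≤ 3.

no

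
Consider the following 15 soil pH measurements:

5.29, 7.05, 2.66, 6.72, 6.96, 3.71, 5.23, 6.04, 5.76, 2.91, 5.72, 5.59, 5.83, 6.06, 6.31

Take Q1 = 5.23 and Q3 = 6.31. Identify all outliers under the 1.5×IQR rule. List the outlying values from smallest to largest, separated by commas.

IQR = Q3 − Q1 = 6.31 − 5.23 = 1.08.
Lower fence = Q1 − 1.5·IQR = 5.23 − 1.62 = 3.61.
Upper fence = Q3 + 1.5·IQR = 6.31 + 1.62 = 7.93.
2.66 < 3.61 → outlier.
2.91 < 3.61 → outlier.
All remaining values lie within [3.61, 7.93].

2.66, 2.91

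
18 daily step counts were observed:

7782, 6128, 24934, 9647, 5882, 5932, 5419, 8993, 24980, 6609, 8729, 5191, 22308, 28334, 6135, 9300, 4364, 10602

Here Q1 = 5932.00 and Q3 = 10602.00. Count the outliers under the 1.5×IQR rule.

4

IQR = 4670.00; fences at 5932.00 − 7005.00 = -1073.00 and 10602.00 + 7005.00 = 17607.00.
Outside the cutoffs: 22308, 24934, 24980, 28334.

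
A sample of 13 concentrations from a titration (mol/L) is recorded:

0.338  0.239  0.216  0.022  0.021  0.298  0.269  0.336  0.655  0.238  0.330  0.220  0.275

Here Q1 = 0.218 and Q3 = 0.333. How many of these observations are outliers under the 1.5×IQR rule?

IQR = 0.115; fences at 0.218 − 0.1725 = 0.0455 and 0.333 + 0.1725 = 0.5055.
Outside the cutoffs: 0.021, 0.022, 0.655.

3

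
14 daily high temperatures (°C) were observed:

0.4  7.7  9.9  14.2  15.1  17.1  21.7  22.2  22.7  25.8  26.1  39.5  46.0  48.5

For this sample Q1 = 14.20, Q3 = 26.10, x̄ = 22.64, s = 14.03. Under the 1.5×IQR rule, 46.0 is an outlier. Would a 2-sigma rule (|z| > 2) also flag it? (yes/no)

z = (46.0 − 22.64) / 14.03 = 1.67.
|z| = 1.67 ≤ 2.

no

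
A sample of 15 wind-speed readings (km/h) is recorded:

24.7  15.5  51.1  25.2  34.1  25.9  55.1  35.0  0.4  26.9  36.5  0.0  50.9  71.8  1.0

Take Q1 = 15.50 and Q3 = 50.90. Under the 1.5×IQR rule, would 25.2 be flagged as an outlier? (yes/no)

no

IQR = Q3 − Q1 = 50.90 − 15.50 = 35.40.
Lower fence = Q1 − 1.5·IQR = 15.50 − 53.10 = -37.60.
Upper fence = Q3 + 1.5·IQR = 50.90 + 53.10 = 104.00.
25.2 lies within [-37.60, 104.00].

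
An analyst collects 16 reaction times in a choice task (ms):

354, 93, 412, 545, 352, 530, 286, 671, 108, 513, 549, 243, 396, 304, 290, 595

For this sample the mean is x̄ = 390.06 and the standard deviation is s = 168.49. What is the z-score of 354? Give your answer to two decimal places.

z = (354 − 390.06) / 168.49 = -0.21.

-0.21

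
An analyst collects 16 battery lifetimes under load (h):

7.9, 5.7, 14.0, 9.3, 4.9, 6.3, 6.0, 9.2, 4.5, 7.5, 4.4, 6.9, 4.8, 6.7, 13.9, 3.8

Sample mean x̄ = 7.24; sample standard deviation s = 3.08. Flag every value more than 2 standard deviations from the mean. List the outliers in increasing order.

13.9, 14.0

Cutoffs at x̄ ± 2s: 7.24 ± 2·3.08 = [1.08, 13.40].
13.9: z = 2.16, |z| > 2 → outlier.
14.0: z = 2.19, |z| > 2 → outlier.
Every other value lies within [1.08, 13.40].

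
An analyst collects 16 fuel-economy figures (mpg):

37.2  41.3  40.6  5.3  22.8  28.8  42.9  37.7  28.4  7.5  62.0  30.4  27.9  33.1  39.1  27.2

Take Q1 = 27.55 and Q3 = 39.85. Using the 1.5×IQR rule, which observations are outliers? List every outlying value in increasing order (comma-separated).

IQR = Q3 − Q1 = 39.85 − 27.55 = 12.30.
Lower fence = Q1 − 1.5·IQR = 27.55 − 18.45 = 9.10.
Upper fence = Q3 + 1.5·IQR = 39.85 + 18.45 = 58.30.
5.3 < 9.10 → outlier.
7.5 < 9.10 → outlier.
62.0 > 58.30 → outlier.
All remaining values lie within [9.10, 58.30].

5.3, 7.5, 62.0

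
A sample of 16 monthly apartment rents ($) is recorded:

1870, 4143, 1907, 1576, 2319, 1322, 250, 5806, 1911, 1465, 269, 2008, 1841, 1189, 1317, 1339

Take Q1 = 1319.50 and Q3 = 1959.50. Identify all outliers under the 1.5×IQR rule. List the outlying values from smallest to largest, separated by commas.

250, 269, 4143, 5806

IQR = Q3 − Q1 = 1959.50 − 1319.50 = 640.00.
Lower fence = Q1 − 1.5·IQR = 1319.50 − 960.00 = 359.50.
Upper fence = Q3 + 1.5·IQR = 1959.50 + 960.00 = 2919.50.
250 < 359.50 → outlier.
269 < 359.50 → outlier.
4143 > 2919.50 → outlier.
5806 > 2919.50 → outlier.
All remaining values lie within [359.50, 2919.50].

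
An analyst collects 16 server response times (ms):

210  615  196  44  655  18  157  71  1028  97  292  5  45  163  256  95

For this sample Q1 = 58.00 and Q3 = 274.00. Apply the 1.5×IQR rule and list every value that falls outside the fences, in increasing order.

IQR = Q3 − Q1 = 274.00 − 58.00 = 216.00.
Lower fence = Q1 − 1.5·IQR = 58.00 − 324.00 = -266.00.
Upper fence = Q3 + 1.5·IQR = 274.00 + 324.00 = 598.00.
615 > 598.00 → outlier.
655 > 598.00 → outlier.
1028 > 598.00 → outlier.
All remaining values lie within [-266.00, 598.00].

615, 655, 1028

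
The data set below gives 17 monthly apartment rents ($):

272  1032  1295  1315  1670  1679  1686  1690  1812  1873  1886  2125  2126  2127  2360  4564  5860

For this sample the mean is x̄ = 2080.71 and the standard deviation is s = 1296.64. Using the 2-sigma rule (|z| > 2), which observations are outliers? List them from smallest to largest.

5860

Cutoffs at x̄ ± 2s: 2080.71 ± 2·1296.64 = [-512.57, 4673.99].
5860: z = 2.91, |z| > 2 → outlier.
Every other value lies within [-512.57, 4673.99].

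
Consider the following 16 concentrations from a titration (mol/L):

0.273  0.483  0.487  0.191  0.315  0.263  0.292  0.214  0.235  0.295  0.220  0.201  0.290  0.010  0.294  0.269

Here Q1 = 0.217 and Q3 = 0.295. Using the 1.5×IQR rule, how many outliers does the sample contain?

3

IQR = 0.078; fences at 0.217 − 0.117 = 0.100 and 0.295 + 0.117 = 0.412.
Outside the cutoffs: 0.010, 0.483, 0.487.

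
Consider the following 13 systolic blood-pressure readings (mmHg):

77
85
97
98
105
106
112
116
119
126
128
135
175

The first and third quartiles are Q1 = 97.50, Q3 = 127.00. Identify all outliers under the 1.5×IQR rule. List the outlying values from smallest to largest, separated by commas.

IQR = Q3 − Q1 = 127.00 − 97.50 = 29.50.
Lower fence = Q1 − 1.5·IQR = 97.50 − 44.25 = 53.25.
Upper fence = Q3 + 1.5·IQR = 127.00 + 44.25 = 171.25.
175 > 171.25 → outlier.
All remaining values lie within [53.25, 171.25].

175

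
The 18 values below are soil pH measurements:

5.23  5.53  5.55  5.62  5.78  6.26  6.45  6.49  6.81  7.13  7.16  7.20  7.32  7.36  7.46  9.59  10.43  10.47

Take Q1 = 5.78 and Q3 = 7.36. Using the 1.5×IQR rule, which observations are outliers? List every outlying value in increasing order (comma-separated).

10.43, 10.47

IQR = Q3 − Q1 = 7.36 − 5.78 = 1.58.
Lower fence = Q1 − 1.5·IQR = 5.78 − 2.37 = 3.41.
Upper fence = Q3 + 1.5·IQR = 7.36 + 2.37 = 9.73.
10.43 > 9.73 → outlier.
10.47 > 9.73 → outlier.
All remaining values lie within [3.41, 9.73].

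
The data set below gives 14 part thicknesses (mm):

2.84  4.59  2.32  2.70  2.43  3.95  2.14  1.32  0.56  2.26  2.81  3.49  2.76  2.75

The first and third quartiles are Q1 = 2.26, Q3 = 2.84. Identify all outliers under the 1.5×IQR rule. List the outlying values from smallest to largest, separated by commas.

0.56, 1.32, 3.95, 4.59

IQR = Q3 − Q1 = 2.84 − 2.26 = 0.58.
Lower fence = Q1 − 1.5·IQR = 2.26 − 0.87 = 1.39.
Upper fence = Q3 + 1.5·IQR = 2.84 + 0.87 = 3.71.
0.56 < 1.39 → outlier.
1.32 < 1.39 → outlier.
3.95 > 3.71 → outlier.
4.59 > 3.71 → outlier.
All remaining values lie within [1.39, 3.71].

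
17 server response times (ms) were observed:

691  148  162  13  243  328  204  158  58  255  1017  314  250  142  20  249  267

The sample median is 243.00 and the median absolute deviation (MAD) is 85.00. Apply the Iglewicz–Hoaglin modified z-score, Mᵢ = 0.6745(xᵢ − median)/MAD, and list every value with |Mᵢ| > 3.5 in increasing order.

|Mᵢ| > 3.5 ⇔ |xᵢ − 243.00| > 3.5·85.00/0.6745 = 441.07.
So outliers lie outside [-198.07, 684.07].
691: M = 3.56 → outlier.
1017: M = 6.14 → outlier.

691, 1017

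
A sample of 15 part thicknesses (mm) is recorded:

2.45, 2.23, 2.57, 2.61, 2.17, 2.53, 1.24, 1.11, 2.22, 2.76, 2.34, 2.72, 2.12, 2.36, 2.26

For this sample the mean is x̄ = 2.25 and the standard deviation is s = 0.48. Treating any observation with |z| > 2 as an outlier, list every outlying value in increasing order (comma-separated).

Cutoffs at x̄ ± 2s: 2.25 ± 2·0.48 = [1.29, 3.21].
1.11: z = -2.38, |z| > 2 → outlier.
1.24: z = -2.10, |z| > 2 → outlier.
Every other value lies within [1.29, 3.21].

1.11, 1.24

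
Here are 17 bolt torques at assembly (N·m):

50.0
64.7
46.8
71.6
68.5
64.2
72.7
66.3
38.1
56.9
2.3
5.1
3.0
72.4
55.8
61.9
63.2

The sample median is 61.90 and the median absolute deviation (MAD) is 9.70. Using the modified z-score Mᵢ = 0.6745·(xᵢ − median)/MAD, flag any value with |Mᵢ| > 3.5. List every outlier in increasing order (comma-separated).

2.3, 3.0, 5.1

|Mᵢ| > 3.5 ⇔ |xᵢ − 61.90| > 3.5·9.70/0.6745 = 50.33.
So outliers lie outside [11.57, 112.23].
2.3: M = -4.14 → outlier.
3.0: M = -4.10 → outlier.
5.1: M = -3.95 → outlier.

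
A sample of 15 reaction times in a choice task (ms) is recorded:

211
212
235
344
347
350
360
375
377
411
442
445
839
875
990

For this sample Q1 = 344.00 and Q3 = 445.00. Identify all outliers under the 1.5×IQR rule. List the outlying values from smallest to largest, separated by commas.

839, 875, 990

IQR = Q3 − Q1 = 445.00 − 344.00 = 101.00.
Lower fence = Q1 − 1.5·IQR = 344.00 − 151.50 = 192.50.
Upper fence = Q3 + 1.5·IQR = 445.00 + 151.50 = 596.50.
839 > 596.50 → outlier.
875 > 596.50 → outlier.
990 > 596.50 → outlier.
All remaining values lie within [192.50, 596.50].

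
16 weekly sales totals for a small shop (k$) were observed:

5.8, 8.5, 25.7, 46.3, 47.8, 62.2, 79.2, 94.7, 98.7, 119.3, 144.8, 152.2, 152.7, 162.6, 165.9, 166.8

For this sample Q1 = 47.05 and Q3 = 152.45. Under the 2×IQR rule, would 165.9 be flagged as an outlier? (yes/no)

IQR = Q3 − Q1 = 152.45 − 47.05 = 105.40.
Lower fence = Q1 − 2·IQR = 47.05 − 210.80 = -163.75.
Upper fence = Q3 + 2·IQR = 152.45 + 210.80 = 363.25.
165.9 lies within [-163.75, 363.25].

no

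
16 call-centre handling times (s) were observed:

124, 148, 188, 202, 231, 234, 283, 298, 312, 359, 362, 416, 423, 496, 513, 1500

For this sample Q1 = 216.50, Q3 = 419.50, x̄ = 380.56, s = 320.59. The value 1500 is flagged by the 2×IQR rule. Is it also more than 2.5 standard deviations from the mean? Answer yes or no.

yes

z = (1500 − 380.56) / 320.59 = 3.49.
|z| = 3.49 > 2.5.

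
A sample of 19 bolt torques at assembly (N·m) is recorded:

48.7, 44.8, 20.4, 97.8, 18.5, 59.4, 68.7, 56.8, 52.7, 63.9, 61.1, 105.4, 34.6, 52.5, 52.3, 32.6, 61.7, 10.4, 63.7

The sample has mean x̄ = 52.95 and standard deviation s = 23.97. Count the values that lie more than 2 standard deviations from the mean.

Cutoffs: x̄ ± 2s = [5.01, 100.89].
Outside the cutoffs: 105.4.

1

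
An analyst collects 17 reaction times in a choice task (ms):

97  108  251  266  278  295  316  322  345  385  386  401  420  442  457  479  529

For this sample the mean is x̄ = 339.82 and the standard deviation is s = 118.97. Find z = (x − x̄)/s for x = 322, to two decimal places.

-0.15

z = (322 − 339.82) / 118.97 = -0.15.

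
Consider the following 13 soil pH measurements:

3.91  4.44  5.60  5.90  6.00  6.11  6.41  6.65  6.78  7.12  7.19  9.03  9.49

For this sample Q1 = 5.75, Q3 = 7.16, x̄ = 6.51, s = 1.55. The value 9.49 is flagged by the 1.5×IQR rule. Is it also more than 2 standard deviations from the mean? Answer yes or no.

z = (9.49 − 6.51) / 1.55 = 1.92.
|z| = 1.92 ≤ 2.

no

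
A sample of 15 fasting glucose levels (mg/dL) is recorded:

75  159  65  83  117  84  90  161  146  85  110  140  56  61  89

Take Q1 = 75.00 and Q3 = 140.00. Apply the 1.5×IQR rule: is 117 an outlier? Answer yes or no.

no

IQR = Q3 − Q1 = 140.00 − 75.00 = 65.00.
Lower fence = Q1 − 1.5·IQR = 75.00 − 97.50 = -22.50.
Upper fence = Q3 + 1.5·IQR = 140.00 + 97.50 = 237.50.
117 lies within [-22.50, 237.50].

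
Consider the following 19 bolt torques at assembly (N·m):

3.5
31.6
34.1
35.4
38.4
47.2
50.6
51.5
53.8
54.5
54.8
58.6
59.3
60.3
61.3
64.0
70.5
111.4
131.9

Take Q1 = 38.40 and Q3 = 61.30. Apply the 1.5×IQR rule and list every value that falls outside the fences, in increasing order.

IQR = Q3 − Q1 = 61.30 − 38.40 = 22.90.
Lower fence = Q1 − 1.5·IQR = 38.40 − 34.35 = 4.05.
Upper fence = Q3 + 1.5·IQR = 61.30 + 34.35 = 95.65.
3.5 < 4.05 → outlier.
111.4 > 95.65 → outlier.
131.9 > 95.65 → outlier.
All remaining values lie within [4.05, 95.65].

3.5, 111.4, 131.9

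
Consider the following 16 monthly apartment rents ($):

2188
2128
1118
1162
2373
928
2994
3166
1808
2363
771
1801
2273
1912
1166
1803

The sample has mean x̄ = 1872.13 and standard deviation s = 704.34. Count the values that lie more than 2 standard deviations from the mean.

0

Cutoffs: x̄ ± 2s = [463.45, 3280.81].
Every value lies within the cutoffs.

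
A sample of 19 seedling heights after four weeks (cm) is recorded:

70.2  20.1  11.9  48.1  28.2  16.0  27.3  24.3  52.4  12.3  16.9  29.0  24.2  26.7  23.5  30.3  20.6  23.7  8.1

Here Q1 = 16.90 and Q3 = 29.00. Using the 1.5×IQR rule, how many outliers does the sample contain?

3

IQR = 12.10; fences at 16.90 − 18.15 = -1.25 and 29.00 + 18.15 = 47.15.
Outside the cutoffs: 48.1, 52.4, 70.2.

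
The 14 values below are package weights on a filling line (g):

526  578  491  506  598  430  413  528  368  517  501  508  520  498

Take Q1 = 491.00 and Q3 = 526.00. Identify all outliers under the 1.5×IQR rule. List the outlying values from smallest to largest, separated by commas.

368, 413, 430, 598

IQR = Q3 − Q1 = 526.00 − 491.00 = 35.00.
Lower fence = Q1 − 1.5·IQR = 491.00 − 52.50 = 438.50.
Upper fence = Q3 + 1.5·IQR = 526.00 + 52.50 = 578.50.
368 < 438.50 → outlier.
413 < 438.50 → outlier.
430 < 438.50 → outlier.
598 > 578.50 → outlier.
All remaining values lie within [438.50, 578.50].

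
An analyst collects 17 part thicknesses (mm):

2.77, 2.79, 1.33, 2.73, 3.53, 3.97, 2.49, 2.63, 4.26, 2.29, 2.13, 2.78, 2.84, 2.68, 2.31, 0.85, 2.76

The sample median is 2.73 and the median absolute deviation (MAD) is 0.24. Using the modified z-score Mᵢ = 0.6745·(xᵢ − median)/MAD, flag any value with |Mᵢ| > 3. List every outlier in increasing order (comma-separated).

|Mᵢ| > 3 ⇔ |xᵢ − 2.73| > 3·0.24/0.6745 = 1.07.
So outliers lie outside [1.66, 3.80].
0.85: M = -5.28 → outlier.
1.33: M = -3.93 → outlier.
3.97: M = 3.48 → outlier.
4.26: M = 4.30 → outlier.

0.85, 1.33, 3.97, 4.26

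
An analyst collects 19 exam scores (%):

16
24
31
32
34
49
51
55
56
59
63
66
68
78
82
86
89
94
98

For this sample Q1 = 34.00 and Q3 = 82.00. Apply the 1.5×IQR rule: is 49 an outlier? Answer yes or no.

no

IQR = Q3 − Q1 = 82.00 − 34.00 = 48.00.
Lower fence = Q1 − 1.5·IQR = 34.00 − 72.00 = -38.00.
Upper fence = Q3 + 1.5·IQR = 82.00 + 72.00 = 154.00.
49 lies within [-38.00, 154.00].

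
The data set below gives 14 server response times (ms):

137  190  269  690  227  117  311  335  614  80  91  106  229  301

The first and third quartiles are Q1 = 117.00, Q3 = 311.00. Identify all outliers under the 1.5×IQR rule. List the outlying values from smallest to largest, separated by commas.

IQR = Q3 − Q1 = 311.00 − 117.00 = 194.00.
Lower fence = Q1 − 1.5·IQR = 117.00 − 291.00 = -174.00.
Upper fence = Q3 + 1.5·IQR = 311.00 + 291.00 = 602.00.
614 > 602.00 → outlier.
690 > 602.00 → outlier.
All remaining values lie within [-174.00, 602.00].

614, 690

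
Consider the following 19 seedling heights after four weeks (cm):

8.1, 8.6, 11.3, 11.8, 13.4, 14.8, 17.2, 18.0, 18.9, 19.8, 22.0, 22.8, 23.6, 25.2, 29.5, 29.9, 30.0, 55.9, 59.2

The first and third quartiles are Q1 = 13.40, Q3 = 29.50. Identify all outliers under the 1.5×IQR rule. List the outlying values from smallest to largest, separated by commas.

55.9, 59.2

IQR = Q3 − Q1 = 29.50 − 13.40 = 16.10.
Lower fence = Q1 − 1.5·IQR = 13.40 − 24.15 = -10.75.
Upper fence = Q3 + 1.5·IQR = 29.50 + 24.15 = 53.65.
55.9 > 53.65 → outlier.
59.2 > 53.65 → outlier.
All remaining values lie within [-10.75, 53.65].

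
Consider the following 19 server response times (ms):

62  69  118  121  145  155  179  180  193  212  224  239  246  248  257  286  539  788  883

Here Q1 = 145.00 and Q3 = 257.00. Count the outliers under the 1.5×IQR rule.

3

IQR = 112.00; fences at 145.00 − 168.00 = -23.00 and 257.00 + 168.00 = 425.00.
Outside the cutoffs: 539, 788, 883.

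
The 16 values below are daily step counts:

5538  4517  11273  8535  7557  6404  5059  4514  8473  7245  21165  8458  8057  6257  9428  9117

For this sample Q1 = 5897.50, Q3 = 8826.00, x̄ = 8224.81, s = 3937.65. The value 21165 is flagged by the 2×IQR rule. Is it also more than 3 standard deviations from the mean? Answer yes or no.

z = (21165 − 8224.81) / 3937.65 = 3.29.
|z| = 3.29 > 3.

yes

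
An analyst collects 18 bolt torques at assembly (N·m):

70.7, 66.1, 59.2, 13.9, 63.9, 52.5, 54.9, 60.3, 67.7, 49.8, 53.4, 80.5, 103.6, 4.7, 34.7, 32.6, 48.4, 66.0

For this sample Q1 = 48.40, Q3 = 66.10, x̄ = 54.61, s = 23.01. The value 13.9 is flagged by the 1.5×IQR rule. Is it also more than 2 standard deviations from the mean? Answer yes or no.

no

z = (13.9 − 54.61) / 23.01 = -1.77.
|z| = 1.77 ≤ 2.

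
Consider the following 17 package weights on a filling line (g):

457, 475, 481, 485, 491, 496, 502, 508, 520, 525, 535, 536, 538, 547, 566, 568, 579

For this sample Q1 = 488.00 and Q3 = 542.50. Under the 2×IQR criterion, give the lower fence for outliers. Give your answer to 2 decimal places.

IQR = Q3 − Q1 = 542.50 − 488.00 = 54.50.
Lower fence = Q1 − 2·IQR = 488.00 − 109.00 = 379.00.
Upper fence = Q3 + 2·IQR = 542.50 + 109.00 = 651.50.

379.00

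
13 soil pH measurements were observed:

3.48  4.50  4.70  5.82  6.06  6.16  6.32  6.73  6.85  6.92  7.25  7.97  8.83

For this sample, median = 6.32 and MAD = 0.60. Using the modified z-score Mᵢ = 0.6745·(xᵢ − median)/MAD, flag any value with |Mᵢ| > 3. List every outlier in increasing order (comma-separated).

3.48

|Mᵢ| > 3 ⇔ |xᵢ − 6.32| > 3·0.60/0.6745 = 2.67.
So outliers lie outside [3.65, 8.99].
3.48: M = -3.19 → outlier.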